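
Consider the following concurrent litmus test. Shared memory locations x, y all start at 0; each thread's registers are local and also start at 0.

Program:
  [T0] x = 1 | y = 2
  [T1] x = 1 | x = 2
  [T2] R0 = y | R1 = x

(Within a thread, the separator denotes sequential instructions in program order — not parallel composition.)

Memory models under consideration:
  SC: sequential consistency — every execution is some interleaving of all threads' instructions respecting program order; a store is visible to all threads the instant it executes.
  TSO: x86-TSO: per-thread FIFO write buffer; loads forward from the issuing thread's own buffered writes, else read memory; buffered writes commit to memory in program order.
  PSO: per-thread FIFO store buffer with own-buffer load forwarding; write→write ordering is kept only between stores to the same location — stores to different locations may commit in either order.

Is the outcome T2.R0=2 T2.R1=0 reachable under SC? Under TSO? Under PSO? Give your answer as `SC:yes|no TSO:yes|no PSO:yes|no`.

SC:no TSO:no PSO:yes

outcome vector order: (T2.R0,T2.R1)
under SC → 00 01 02 21 22
under TSO → 00 01 02 21 22
under PSO → 00 01 02 20 21 22
target 20 ∈ {PSO}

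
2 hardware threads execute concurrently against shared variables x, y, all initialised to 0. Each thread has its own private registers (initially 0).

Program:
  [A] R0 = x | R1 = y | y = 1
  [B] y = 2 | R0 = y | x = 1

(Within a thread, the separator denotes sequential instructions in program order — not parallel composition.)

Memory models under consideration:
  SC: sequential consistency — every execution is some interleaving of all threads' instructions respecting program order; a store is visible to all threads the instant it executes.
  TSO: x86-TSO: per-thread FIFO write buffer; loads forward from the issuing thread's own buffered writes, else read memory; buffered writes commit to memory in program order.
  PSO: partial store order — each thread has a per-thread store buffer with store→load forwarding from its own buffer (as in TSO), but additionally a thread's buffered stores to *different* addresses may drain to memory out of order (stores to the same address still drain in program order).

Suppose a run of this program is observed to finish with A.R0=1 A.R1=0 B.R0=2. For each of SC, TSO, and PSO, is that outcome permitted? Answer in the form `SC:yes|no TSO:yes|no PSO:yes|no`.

outcome vector order: (A.R0,A.R1,B.R0)
[SC] allowed = {<0 0 1>, <0 0 2>, <0 2 1>, <0 2 2>, <1 2 2>}
[TSO] allowed = {<0 0 1>, <0 0 2>, <0 2 1>, <0 2 2>, <1 2 2>}
[PSO] allowed = {<0 0 1>, <0 0 2>, <0 2 1>, <0 2 2>, <1 0 2>, <1 2 2>}
target <1 0 2> ∈ {PSO}

SC:no TSO:no PSO:yes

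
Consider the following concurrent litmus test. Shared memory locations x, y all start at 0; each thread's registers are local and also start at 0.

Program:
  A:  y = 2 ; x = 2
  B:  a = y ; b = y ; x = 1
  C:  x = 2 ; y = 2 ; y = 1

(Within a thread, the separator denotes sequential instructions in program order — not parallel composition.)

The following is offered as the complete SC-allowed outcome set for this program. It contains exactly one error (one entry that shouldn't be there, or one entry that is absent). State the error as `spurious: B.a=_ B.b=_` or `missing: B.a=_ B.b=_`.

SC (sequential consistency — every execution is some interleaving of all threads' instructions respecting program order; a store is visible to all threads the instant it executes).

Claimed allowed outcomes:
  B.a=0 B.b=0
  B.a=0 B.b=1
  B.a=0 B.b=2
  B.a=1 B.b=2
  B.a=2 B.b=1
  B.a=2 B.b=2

outcome vector order: (B.a,B.b)
SC: 7 outcomes — {<0 0>; <0 1>; <0 2>; <1 1>; <1 2>; <2 1>; <2 2>}
SC∖claimed = {<1 1>}

missing: B.a=1 B.b=1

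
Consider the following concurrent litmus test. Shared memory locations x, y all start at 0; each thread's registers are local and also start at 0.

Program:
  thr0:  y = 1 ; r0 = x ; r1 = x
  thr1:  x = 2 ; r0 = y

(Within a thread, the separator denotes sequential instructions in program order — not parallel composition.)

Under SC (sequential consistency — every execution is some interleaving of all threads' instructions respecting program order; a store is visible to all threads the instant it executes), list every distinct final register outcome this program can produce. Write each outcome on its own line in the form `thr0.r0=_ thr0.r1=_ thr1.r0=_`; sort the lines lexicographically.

outcome vector order: (thr0.r0,thr0.r1,thr1.r0)
|SC outcomes| = 4

thr0.r0=0 thr0.r1=0 thr1.r0=1
thr0.r0=0 thr0.r1=2 thr1.r0=1
thr0.r0=2 thr0.r1=2 thr1.r0=0
thr0.r0=2 thr0.r1=2 thr1.r0=1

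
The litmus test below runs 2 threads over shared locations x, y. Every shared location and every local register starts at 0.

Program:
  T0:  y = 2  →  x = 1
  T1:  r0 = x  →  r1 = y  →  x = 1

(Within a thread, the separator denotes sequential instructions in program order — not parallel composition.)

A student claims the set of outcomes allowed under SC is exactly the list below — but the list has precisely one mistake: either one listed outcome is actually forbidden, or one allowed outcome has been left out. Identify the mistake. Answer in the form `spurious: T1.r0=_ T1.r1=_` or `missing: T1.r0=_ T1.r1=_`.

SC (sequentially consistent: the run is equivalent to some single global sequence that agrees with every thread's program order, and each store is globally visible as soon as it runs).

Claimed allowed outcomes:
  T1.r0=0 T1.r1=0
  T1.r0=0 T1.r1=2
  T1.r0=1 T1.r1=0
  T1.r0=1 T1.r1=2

spurious: T1.r0=1 T1.r1=0

outcome vector order: (T1.r0,T1.r1)
under SC → 0/0 0/2 1/2
claimed∖SC = {1/0}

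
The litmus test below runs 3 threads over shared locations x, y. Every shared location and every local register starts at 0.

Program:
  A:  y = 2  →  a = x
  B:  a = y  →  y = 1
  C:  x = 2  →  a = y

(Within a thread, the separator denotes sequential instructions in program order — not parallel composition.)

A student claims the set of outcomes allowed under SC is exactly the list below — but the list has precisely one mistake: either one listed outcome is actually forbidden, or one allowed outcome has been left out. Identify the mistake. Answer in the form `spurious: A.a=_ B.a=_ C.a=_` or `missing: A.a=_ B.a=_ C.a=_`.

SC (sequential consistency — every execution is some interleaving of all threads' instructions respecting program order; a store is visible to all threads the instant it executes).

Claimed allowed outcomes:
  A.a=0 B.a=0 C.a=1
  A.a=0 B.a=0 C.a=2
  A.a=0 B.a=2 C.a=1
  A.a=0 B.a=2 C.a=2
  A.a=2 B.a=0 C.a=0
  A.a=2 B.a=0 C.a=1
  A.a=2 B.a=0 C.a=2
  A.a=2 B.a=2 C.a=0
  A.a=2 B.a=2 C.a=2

outcome vector order: (A.a,B.a,C.a)
[SC] allowed = {<0 0 1>, <0 0 2>, <0 2 1>, <0 2 2>, <2 0 0>, <2 0 1>, <2 0 2>, <2 2 0>, <2 2 1>, <2 2 2>}
SC∖claimed = {<2 2 1>}

missing: A.a=2 B.a=2 C.a=1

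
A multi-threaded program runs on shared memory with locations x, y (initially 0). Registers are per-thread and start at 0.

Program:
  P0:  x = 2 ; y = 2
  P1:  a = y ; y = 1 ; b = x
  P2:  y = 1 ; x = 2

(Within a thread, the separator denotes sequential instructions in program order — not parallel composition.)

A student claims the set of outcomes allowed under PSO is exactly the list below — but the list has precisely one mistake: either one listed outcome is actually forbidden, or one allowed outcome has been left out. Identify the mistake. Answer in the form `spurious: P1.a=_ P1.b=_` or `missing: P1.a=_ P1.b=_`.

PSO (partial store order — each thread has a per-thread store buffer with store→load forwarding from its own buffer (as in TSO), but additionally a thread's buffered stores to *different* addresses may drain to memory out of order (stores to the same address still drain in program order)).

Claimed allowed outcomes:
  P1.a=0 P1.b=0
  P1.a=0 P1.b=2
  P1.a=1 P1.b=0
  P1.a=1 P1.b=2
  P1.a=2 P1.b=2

outcome vector order: (P1.a,P1.b)
under PSO → 00; 02; 10; 12; 20; 22
PSO∖claimed = {20}

missing: P1.a=2 P1.b=0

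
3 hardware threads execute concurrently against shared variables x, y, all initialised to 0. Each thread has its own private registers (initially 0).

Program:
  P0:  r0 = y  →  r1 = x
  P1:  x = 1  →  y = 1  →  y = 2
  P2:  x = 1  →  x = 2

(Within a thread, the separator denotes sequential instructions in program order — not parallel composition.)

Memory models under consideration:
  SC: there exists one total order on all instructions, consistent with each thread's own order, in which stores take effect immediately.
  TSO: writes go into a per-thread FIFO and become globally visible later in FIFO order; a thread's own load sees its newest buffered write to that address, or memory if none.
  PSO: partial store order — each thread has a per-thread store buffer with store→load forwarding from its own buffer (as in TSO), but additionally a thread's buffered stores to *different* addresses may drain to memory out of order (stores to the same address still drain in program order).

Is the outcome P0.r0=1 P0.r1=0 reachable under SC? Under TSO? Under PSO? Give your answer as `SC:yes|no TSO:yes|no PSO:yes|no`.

SC:no TSO:no PSO:yes

outcome vector order: (P0.r0,P0.r1)
SC: 7 outcomes — {(0,0), (0,1), (0,2), (1,1), (1,2), (2,1), (2,2)}
TSO: 7 outcomes — {(0,0), (0,1), (0,2), (1,1), (1,2), (2,1), (2,2)}
PSO: 9 outcomes — {(0,0), (0,1), (0,2), (1,0), (1,1), (1,2), (2,0), (2,1), (2,2)}
target (1,0) ∈ {PSO}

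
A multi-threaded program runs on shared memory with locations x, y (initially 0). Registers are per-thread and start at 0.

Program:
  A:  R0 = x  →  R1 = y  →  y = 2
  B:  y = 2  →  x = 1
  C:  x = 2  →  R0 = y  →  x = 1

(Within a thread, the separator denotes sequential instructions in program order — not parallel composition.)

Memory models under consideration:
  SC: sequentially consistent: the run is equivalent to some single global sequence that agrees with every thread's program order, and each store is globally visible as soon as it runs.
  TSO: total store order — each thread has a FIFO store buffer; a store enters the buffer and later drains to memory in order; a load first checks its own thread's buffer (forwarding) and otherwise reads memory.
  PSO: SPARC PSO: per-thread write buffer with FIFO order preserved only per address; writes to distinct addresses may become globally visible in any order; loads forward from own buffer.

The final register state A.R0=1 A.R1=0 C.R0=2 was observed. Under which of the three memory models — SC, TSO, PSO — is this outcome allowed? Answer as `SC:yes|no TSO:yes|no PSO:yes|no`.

SC:no TSO:no PSO:yes

outcome vector order: (A.R0,A.R1,C.R0)
SC: 11 outcomes — {(0,0,0), (0,0,2), (0,2,0), (0,2,2), (1,0,0), (1,2,0), (1,2,2), (2,0,0), (2,0,2), (2,2,0), (2,2,2)}
TSO: 11 outcomes — {(0,0,0), (0,0,2), (0,2,0), (0,2,2), (1,0,0), (1,2,0), (1,2,2), (2,0,0), (2,0,2), (2,2,0), (2,2,2)}
PSO: 12 outcomes — {(0,0,0), (0,0,2), (0,2,0), (0,2,2), (1,0,0), (1,0,2), (1,2,0), (1,2,2), (2,0,0), (2,0,2), (2,2,0), (2,2,2)}
target (1,0,2) ∈ {PSO}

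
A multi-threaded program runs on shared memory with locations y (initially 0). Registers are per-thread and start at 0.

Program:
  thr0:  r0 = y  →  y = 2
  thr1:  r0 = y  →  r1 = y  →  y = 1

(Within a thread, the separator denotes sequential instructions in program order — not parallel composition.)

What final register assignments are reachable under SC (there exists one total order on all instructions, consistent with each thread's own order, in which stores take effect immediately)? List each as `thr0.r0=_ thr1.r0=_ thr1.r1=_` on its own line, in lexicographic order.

thr0.r0=0 thr1.r0=0 thr1.r1=0
thr0.r0=0 thr1.r0=0 thr1.r1=2
thr0.r0=0 thr1.r0=2 thr1.r1=2
thr0.r0=1 thr1.r0=0 thr1.r1=0

outcome vector order: (thr0.r0,thr1.r0,thr1.r1)
|SC outcomes| = 4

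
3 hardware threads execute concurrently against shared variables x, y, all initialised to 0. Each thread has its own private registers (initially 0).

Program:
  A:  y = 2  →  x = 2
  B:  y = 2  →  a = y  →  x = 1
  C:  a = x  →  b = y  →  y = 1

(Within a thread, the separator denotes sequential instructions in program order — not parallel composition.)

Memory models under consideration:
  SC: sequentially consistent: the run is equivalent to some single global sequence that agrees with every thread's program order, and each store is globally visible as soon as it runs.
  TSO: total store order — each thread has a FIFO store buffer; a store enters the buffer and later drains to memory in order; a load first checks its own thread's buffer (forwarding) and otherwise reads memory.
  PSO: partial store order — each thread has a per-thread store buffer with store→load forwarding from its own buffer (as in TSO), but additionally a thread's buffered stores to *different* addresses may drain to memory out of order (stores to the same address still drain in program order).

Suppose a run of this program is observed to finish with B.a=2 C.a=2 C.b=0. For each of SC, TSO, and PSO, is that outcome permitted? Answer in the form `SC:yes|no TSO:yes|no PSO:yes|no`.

outcome vector order: (B.a,C.a,C.b)
under SC → 100, 102, 122, 200, 202, 212, 222
under TSO → 100, 102, 122, 200, 202, 212, 222
under PSO → 100, 102, 120, 122, 200, 202, 210, 212, 220, 222
target 220 ∈ {PSO}

SC:no TSO:no PSO:yes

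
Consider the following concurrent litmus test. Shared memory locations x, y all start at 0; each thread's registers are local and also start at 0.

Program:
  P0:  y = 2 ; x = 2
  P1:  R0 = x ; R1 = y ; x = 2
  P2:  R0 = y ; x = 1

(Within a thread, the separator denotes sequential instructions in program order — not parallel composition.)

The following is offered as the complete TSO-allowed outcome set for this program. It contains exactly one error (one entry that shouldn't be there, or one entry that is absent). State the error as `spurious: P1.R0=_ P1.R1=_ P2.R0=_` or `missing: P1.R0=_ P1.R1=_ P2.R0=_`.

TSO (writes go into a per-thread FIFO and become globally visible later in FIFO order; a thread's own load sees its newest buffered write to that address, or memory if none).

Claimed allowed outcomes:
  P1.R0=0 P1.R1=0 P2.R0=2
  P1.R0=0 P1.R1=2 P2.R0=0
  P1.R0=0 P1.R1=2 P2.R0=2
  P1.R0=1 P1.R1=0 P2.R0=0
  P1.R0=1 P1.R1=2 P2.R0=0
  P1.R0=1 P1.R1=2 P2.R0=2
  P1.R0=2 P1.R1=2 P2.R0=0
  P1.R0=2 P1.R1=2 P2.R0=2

outcome vector order: (P1.R0,P1.R1,P2.R0)
[TSO] allowed = {0/0/0; 0/0/2; 0/2/0; 0/2/2; 1/0/0; 1/2/0; 1/2/2; 2/2/0; 2/2/2}
TSO∖claimed = {0/0/0}

missing: P1.R0=0 P1.R1=0 P2.R0=0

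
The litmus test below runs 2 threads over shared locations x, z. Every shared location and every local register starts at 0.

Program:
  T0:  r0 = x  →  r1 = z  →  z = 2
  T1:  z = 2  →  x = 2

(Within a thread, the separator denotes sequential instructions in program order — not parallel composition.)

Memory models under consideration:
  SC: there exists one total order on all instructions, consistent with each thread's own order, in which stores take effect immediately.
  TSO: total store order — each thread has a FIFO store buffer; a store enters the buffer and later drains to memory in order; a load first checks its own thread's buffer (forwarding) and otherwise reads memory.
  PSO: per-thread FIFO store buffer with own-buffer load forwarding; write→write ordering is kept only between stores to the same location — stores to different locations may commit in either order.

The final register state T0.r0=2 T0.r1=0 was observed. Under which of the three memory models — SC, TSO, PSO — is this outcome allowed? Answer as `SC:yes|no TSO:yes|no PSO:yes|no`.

outcome vector order: (T0.r0,T0.r1)
[SC] allowed = {(0,0); (0,2); (2,2)}
[TSO] allowed = {(0,0); (0,2); (2,2)}
[PSO] allowed = {(0,0); (0,2); (2,0); (2,2)}
target (2,0) ∈ {PSO}

SC:no TSO:no PSO:yes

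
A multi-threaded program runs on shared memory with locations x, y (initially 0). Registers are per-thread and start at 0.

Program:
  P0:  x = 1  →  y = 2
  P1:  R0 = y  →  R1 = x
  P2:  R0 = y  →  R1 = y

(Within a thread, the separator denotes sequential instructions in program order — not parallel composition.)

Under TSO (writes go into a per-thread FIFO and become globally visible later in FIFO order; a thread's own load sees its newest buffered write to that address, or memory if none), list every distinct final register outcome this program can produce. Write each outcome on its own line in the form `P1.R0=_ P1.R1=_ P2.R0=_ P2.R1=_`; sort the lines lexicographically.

outcome vector order: (P1.R0,P1.R1,P2.R0,P2.R1)
|TSO outcomes| = 9

P1.R0=0 P1.R1=0 P2.R0=0 P2.R1=0
P1.R0=0 P1.R1=0 P2.R0=0 P2.R1=2
P1.R0=0 P1.R1=0 P2.R0=2 P2.R1=2
P1.R0=0 P1.R1=1 P2.R0=0 P2.R1=0
P1.R0=0 P1.R1=1 P2.R0=0 P2.R1=2
P1.R0=0 P1.R1=1 P2.R0=2 P2.R1=2
P1.R0=2 P1.R1=1 P2.R0=0 P2.R1=0
P1.R0=2 P1.R1=1 P2.R0=0 P2.R1=2
P1.R0=2 P1.R1=1 P2.R0=2 P2.R1=2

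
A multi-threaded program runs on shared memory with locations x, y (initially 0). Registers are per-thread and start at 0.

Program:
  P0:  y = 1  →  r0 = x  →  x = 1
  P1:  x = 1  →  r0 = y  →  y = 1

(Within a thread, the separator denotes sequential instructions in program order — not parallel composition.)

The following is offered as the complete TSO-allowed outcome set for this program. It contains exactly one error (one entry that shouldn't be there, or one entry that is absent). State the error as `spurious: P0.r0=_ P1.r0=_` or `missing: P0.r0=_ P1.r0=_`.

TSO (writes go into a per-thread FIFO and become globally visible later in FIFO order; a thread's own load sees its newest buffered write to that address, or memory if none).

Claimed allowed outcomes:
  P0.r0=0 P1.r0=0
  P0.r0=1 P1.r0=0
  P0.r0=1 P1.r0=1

missing: P0.r0=0 P1.r0=1

outcome vector order: (P0.r0,P1.r0)
TSO: 4 outcomes — {0/0 0/1 1/0 1/1}
TSO∖claimed = {0/1}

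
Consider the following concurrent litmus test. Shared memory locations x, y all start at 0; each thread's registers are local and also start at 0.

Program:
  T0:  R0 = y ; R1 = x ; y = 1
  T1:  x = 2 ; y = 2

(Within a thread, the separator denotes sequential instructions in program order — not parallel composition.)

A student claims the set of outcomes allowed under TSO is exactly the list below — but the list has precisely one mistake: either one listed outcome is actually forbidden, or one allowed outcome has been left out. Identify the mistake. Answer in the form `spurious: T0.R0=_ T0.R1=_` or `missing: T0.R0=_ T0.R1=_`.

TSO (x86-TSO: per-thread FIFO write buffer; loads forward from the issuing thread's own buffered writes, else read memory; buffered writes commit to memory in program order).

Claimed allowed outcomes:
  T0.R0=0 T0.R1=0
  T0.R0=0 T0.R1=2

missing: T0.R0=2 T0.R1=2

outcome vector order: (T0.R0,T0.R1)
under TSO → 0/0; 0/2; 2/2
TSO∖claimed = {2/2}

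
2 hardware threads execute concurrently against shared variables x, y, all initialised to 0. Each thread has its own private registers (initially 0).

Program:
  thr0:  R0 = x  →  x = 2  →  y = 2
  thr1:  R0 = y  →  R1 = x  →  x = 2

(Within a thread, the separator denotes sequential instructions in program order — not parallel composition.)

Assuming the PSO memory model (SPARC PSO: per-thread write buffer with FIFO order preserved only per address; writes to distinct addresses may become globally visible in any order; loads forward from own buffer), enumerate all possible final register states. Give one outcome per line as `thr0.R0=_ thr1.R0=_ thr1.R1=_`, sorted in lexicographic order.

outcome vector order: (thr0.R0,thr1.R0,thr1.R1)
|PSO outcomes| = 5

thr0.R0=0 thr1.R0=0 thr1.R1=0
thr0.R0=0 thr1.R0=0 thr1.R1=2
thr0.R0=0 thr1.R0=2 thr1.R1=0
thr0.R0=0 thr1.R0=2 thr1.R1=2
thr0.R0=2 thr1.R0=0 thr1.R1=0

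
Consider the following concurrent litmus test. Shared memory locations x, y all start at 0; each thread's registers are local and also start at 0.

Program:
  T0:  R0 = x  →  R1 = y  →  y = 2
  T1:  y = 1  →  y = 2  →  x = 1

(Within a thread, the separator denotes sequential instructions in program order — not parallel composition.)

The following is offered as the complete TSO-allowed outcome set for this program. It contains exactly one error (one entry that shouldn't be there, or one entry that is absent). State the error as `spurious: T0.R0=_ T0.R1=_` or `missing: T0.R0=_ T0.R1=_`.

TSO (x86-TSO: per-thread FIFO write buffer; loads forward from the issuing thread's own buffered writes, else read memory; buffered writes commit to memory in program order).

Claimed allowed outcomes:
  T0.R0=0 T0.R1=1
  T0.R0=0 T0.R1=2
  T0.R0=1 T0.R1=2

outcome vector order: (T0.R0,T0.R1)
under TSO → <0 0>; <0 1>; <0 2>; <1 2>
TSO∖claimed = {<0 0>}

missing: T0.R0=0 T0.R1=0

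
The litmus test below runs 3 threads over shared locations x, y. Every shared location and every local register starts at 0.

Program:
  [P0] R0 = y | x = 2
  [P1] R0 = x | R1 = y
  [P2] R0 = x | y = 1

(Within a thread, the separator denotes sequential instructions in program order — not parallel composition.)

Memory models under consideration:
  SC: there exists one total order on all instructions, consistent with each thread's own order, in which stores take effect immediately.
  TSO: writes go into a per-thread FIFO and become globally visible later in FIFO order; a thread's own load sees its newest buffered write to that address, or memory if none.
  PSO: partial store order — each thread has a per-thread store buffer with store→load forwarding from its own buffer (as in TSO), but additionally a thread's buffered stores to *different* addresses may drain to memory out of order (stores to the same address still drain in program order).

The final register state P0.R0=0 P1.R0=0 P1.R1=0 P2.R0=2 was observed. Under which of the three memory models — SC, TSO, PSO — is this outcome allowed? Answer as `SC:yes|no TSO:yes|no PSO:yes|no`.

SC:yes TSO:yes PSO:yes

outcome vector order: (P0.R0,P1.R0,P1.R1,P2.R0)
under SC → <0 0 0 0> <0 0 0 2> <0 0 1 0> <0 0 1 2> <0 2 0 0> <0 2 0 2> <0 2 1 0> <0 2 1 2> <1 0 0 0> <1 0 1 0> <1 2 1 0>
under TSO → <0 0 0 0> <0 0 0 2> <0 0 1 0> <0 0 1 2> <0 2 0 0> <0 2 0 2> <0 2 1 0> <0 2 1 2> <1 0 0 0> <1 0 1 0> <1 2 1 0>
under PSO → <0 0 0 0> <0 0 0 2> <0 0 1 0> <0 0 1 2> <0 2 0 0> <0 2 0 2> <0 2 1 0> <0 2 1 2> <1 0 0 0> <1 0 1 0> <1 2 1 0>
target <0 0 0 2> ∈ {SC,TSO,PSO}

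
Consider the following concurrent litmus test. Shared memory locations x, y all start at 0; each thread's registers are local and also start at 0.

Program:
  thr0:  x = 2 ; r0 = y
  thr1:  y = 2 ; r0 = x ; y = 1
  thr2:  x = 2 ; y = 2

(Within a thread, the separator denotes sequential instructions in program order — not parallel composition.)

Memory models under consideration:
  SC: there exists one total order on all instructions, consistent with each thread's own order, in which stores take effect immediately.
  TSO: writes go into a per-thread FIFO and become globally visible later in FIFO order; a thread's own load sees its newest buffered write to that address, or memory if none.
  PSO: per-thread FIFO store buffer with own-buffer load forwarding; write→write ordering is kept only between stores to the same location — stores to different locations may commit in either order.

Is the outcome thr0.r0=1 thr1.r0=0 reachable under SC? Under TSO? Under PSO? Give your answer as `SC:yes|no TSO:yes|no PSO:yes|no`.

SC:yes TSO:yes PSO:yes

outcome vector order: (thr0.r0,thr1.r0)
under SC → 0/2 1/0 1/2 2/0 2/2
under TSO → 0/0 0/2 1/0 1/2 2/0 2/2
under PSO → 0/0 0/2 1/0 1/2 2/0 2/2
target 1/0 ∈ {SC,TSO,PSO}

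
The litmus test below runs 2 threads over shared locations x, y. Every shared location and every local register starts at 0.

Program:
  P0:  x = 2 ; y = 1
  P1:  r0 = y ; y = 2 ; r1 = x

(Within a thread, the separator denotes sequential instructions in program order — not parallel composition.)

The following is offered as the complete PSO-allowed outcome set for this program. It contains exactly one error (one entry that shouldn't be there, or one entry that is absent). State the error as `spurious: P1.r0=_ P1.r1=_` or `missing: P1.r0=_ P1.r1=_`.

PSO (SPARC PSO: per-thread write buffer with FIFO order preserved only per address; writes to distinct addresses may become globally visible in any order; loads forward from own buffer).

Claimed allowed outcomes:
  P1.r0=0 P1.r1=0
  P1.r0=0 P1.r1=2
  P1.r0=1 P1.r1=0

missing: P1.r0=1 P1.r1=2

outcome vector order: (P1.r0,P1.r1)
under PSO → 00, 02, 10, 12
PSO∖claimed = {12}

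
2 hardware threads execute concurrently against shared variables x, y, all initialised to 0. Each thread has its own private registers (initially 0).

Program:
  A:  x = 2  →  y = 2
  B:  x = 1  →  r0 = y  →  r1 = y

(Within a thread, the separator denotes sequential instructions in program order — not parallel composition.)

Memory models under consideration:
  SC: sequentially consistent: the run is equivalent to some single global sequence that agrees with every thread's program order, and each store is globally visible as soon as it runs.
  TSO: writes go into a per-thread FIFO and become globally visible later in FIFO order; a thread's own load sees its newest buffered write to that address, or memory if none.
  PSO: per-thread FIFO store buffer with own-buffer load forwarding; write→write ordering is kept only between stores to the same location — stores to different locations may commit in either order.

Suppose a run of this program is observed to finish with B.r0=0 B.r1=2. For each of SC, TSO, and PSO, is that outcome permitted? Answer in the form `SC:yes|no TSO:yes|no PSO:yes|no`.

outcome vector order: (B.r0,B.r1)
[SC] allowed = {(0,0); (0,2); (2,2)}
[TSO] allowed = {(0,0); (0,2); (2,2)}
[PSO] allowed = {(0,0); (0,2); (2,2)}
target (0,2) ∈ {SC,TSO,PSO}

SC:yes TSO:yes PSO:yes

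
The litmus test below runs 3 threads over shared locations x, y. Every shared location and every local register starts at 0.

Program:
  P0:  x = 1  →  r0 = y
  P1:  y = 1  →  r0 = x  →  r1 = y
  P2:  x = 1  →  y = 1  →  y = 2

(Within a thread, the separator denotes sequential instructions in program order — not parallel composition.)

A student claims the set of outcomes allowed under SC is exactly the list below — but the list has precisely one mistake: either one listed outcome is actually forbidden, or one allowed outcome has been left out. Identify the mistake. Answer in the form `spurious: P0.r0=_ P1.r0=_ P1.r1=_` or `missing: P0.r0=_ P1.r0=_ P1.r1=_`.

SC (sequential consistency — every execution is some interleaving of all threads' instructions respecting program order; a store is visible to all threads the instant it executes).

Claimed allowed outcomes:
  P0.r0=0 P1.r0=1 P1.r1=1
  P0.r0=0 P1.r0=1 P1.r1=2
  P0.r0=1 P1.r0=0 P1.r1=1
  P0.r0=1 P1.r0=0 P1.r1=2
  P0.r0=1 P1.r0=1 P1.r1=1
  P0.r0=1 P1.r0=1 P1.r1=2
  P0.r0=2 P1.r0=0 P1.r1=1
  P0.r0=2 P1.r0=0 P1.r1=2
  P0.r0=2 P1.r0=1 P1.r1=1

missing: P0.r0=2 P1.r0=1 P1.r1=2

outcome vector order: (P0.r0,P1.r0,P1.r1)
SC: 10 outcomes — {(0,1,1) (0,1,2) (1,0,1) (1,0,2) (1,1,1) (1,1,2) (2,0,1) (2,0,2) (2,1,1) (2,1,2)}
SC∖claimed = {(2,1,2)}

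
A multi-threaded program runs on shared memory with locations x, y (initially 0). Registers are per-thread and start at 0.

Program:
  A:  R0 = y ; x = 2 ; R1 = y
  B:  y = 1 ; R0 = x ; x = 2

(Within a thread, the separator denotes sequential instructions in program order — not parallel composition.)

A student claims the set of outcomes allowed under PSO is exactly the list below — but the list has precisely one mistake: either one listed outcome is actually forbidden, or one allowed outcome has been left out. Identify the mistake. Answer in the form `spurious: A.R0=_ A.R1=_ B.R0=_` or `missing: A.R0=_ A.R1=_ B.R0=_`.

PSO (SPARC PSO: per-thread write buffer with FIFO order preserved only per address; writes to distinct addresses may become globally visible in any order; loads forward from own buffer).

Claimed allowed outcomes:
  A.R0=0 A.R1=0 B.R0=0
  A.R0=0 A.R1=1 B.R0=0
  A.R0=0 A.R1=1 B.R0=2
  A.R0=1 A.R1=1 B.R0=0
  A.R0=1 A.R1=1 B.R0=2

missing: A.R0=0 A.R1=0 B.R0=2

outcome vector order: (A.R0,A.R1,B.R0)
under PSO → <0 0 0>, <0 0 2>, <0 1 0>, <0 1 2>, <1 1 0>, <1 1 2>
PSO∖claimed = {<0 0 2>}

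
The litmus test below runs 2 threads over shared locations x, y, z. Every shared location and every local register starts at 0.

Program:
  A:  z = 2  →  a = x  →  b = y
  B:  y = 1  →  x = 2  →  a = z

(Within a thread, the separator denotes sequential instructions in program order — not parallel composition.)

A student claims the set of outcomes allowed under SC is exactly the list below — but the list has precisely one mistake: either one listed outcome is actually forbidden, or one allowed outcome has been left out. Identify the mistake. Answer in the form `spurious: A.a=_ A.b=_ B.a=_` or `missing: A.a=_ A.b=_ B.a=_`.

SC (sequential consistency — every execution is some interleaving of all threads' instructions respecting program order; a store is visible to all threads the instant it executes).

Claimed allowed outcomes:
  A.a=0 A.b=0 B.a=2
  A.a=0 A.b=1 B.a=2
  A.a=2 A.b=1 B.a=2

outcome vector order: (A.a,A.b,B.a)
under SC → 002; 012; 210; 212
SC∖claimed = {210}

missing: A.a=2 A.b=1 B.a=0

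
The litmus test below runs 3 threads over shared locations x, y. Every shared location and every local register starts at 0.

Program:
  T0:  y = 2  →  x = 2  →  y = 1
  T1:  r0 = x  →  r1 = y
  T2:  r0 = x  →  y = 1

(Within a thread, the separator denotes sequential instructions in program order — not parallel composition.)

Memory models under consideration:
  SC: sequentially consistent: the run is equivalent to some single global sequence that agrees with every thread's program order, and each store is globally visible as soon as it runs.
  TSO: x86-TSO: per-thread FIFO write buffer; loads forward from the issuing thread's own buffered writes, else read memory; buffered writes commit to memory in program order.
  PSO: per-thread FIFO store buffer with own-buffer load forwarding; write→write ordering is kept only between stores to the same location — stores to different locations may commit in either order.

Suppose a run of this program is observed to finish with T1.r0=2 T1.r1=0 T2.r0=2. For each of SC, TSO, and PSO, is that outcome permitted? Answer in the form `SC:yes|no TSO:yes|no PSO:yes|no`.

outcome vector order: (T1.r0,T1.r1,T2.r0)
SC (10): 000; 002; 010; 012; 020; 022; 210; 212; 220; 222
TSO (10): 000; 002; 010; 012; 020; 022; 210; 212; 220; 222
PSO (12): 000; 002; 010; 012; 020; 022; 200; 202; 210; 212; 220; 222
target 202 ∈ {PSO}

SC:no TSO:no PSO:yes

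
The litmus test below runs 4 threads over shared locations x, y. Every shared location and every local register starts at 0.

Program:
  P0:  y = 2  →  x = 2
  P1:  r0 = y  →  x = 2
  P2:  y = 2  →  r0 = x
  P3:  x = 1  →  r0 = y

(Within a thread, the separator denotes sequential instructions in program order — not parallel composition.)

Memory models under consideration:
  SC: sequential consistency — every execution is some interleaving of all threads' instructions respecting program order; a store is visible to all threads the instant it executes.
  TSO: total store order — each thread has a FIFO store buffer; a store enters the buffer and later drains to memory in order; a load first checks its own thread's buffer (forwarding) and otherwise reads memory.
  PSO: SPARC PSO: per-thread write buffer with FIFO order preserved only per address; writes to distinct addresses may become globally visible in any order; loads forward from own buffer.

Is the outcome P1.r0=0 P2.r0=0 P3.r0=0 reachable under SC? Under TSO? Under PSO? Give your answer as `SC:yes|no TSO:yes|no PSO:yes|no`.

outcome vector order: (P1.r0,P2.r0,P3.r0)
SC (10): <0 0 2> <0 1 0> <0 1 2> <0 2 0> <0 2 2> <2 0 2> <2 1 0> <2 1 2> <2 2 0> <2 2 2>
TSO (12): <0 0 0> <0 0 2> <0 1 0> <0 1 2> <0 2 0> <0 2 2> <2 0 0> <2 0 2> <2 1 0> <2 1 2> <2 2 0> <2 2 2>
PSO (12): <0 0 0> <0 0 2> <0 1 0> <0 1 2> <0 2 0> <0 2 2> <2 0 0> <2 0 2> <2 1 0> <2 1 2> <2 2 0> <2 2 2>
target <0 0 0> ∈ {TSO,PSO}

SC:no TSO:yes PSO:yes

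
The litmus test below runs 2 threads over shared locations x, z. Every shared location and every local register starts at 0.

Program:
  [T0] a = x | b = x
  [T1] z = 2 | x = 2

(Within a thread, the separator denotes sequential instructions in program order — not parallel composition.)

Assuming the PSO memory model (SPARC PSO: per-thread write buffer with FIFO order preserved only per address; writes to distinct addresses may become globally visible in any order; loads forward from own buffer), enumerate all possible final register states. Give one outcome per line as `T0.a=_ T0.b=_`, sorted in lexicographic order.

outcome vector order: (T0.a,T0.b)
|PSO outcomes| = 3

T0.a=0 T0.b=0
T0.a=0 T0.b=2
T0.a=2 T0.b=2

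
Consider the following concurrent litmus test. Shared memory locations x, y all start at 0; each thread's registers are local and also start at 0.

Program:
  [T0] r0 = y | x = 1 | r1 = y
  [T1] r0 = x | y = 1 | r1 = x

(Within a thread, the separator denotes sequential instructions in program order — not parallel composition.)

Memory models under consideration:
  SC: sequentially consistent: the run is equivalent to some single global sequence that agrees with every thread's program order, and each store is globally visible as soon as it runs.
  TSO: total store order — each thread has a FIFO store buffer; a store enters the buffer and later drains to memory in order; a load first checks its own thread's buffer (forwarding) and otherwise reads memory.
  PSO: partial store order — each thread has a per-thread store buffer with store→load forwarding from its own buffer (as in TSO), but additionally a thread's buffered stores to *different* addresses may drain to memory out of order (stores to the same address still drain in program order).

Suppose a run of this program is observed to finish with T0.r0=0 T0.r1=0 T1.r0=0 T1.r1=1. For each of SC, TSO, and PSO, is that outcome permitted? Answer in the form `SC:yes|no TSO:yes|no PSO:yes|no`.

outcome vector order: (T0.r0,T0.r1,T1.r0,T1.r1)
SC (7): 0/0/0/1, 0/0/1/1, 0/1/0/0, 0/1/0/1, 0/1/1/1, 1/1/0/0, 1/1/0/1
TSO (8): 0/0/0/0, 0/0/0/1, 0/0/1/1, 0/1/0/0, 0/1/0/1, 0/1/1/1, 1/1/0/0, 1/1/0/1
PSO (8): 0/0/0/0, 0/0/0/1, 0/0/1/1, 0/1/0/0, 0/1/0/1, 0/1/1/1, 1/1/0/0, 1/1/0/1
target 0/0/0/1 ∈ {SC,TSO,PSO}

SC:yes TSO:yes PSO:yes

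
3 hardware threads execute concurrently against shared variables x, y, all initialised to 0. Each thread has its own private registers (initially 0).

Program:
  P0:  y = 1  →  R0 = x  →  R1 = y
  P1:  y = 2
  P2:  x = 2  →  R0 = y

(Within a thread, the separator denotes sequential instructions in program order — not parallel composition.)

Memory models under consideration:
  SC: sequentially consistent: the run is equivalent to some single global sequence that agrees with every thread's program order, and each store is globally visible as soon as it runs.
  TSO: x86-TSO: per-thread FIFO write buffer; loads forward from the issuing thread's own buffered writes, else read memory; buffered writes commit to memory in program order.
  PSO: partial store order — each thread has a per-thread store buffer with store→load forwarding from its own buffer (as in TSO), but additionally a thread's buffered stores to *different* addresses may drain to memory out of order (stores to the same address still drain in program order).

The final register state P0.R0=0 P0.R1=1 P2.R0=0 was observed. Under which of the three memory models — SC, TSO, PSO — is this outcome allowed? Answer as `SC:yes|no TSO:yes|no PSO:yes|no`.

outcome vector order: (P0.R0,P0.R1,P2.R0)
under SC → (0,1,1), (0,1,2), (0,2,1), (0,2,2), (2,1,0), (2,1,1), (2,1,2), (2,2,0), (2,2,1), (2,2,2)
under TSO → (0,1,0), (0,1,1), (0,1,2), (0,2,0), (0,2,1), (0,2,2), (2,1,0), (2,1,1), (2,1,2), (2,2,0), (2,2,1), (2,2,2)
under PSO → (0,1,0), (0,1,1), (0,1,2), (0,2,0), (0,2,1), (0,2,2), (2,1,0), (2,1,1), (2,1,2), (2,2,0), (2,2,1), (2,2,2)
target (0,1,0) ∈ {TSO,PSO}

SC:no TSO:yes PSO:yes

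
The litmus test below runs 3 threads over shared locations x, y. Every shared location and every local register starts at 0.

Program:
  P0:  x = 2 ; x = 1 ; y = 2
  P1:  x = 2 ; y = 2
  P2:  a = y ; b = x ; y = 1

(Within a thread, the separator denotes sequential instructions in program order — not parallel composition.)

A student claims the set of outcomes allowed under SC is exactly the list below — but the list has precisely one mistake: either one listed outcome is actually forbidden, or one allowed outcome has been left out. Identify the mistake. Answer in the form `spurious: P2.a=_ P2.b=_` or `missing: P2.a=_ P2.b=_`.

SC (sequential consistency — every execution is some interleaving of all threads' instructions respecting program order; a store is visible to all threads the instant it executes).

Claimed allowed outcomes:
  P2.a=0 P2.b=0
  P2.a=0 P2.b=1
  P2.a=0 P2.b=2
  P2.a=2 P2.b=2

outcome vector order: (P2.a,P2.b)
SC: 5 outcomes — {00 01 02 21 22}
SC∖claimed = {21}

missing: P2.a=2 P2.b=1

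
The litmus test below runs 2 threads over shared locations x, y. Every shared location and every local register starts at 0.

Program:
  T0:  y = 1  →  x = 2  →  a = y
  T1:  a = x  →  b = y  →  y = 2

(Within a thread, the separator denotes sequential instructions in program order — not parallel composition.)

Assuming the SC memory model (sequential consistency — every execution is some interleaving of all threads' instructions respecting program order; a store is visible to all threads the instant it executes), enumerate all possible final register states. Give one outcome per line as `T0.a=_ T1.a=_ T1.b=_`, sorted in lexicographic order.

T0.a=1 T1.a=0 T1.b=0
T0.a=1 T1.a=0 T1.b=1
T0.a=1 T1.a=2 T1.b=1
T0.a=2 T1.a=0 T1.b=0
T0.a=2 T1.a=0 T1.b=1
T0.a=2 T1.a=2 T1.b=1

outcome vector order: (T0.a,T1.a,T1.b)
|SC outcomes| = 6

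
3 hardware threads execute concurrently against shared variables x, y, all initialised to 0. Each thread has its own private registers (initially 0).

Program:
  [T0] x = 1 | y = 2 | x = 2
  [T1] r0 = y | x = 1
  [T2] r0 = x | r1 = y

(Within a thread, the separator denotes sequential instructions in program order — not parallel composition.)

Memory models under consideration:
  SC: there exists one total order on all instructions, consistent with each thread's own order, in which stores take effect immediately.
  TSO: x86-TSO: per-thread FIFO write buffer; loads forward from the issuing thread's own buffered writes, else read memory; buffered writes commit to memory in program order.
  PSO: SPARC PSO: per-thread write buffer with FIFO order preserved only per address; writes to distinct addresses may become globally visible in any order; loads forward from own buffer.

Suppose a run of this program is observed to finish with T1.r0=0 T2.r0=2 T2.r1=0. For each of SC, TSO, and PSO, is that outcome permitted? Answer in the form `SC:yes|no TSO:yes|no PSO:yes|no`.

SC:no TSO:no PSO:yes

outcome vector order: (T1.r0,T2.r0,T2.r1)
SC: 10 outcomes — {<0 0 0>, <0 0 2>, <0 1 0>, <0 1 2>, <0 2 2>, <2 0 0>, <2 0 2>, <2 1 0>, <2 1 2>, <2 2 2>}
TSO: 10 outcomes — {<0 0 0>, <0 0 2>, <0 1 0>, <0 1 2>, <0 2 2>, <2 0 0>, <2 0 2>, <2 1 0>, <2 1 2>, <2 2 2>}
PSO: 12 outcomes — {<0 0 0>, <0 0 2>, <0 1 0>, <0 1 2>, <0 2 0>, <0 2 2>, <2 0 0>, <2 0 2>, <2 1 0>, <2 1 2>, <2 2 0>, <2 2 2>}
target <0 2 0> ∈ {PSO}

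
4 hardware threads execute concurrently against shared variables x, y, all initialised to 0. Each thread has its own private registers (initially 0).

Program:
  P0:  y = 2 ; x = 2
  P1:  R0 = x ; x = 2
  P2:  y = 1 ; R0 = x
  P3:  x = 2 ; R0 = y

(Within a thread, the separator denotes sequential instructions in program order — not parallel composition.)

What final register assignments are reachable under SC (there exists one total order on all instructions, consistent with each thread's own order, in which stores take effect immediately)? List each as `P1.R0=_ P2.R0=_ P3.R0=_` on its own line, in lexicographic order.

outcome vector order: (P1.R0,P2.R0,P3.R0)
|SC outcomes| = 10

P1.R0=0 P2.R0=0 P3.R0=1
P1.R0=0 P2.R0=0 P3.R0=2
P1.R0=0 P2.R0=2 P3.R0=0
P1.R0=0 P2.R0=2 P3.R0=1
P1.R0=0 P2.R0=2 P3.R0=2
P1.R0=2 P2.R0=0 P3.R0=1
P1.R0=2 P2.R0=0 P3.R0=2
P1.R0=2 P2.R0=2 P3.R0=0
P1.R0=2 P2.R0=2 P3.R0=1
P1.R0=2 P2.R0=2 P3.R0=2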